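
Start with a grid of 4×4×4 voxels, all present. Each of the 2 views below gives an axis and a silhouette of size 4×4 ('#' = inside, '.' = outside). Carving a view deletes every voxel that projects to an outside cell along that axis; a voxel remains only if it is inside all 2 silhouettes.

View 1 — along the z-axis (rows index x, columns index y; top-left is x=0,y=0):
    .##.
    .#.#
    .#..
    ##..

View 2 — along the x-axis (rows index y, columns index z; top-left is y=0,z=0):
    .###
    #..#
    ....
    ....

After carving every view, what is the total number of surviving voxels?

11 voxels

full grid |V| = 64
carve view 1 (along z, XY-mask fill 7/16): 28 voxels remain
carve view 2 (along x, YZ-mask fill 5/16): 11 voxels remain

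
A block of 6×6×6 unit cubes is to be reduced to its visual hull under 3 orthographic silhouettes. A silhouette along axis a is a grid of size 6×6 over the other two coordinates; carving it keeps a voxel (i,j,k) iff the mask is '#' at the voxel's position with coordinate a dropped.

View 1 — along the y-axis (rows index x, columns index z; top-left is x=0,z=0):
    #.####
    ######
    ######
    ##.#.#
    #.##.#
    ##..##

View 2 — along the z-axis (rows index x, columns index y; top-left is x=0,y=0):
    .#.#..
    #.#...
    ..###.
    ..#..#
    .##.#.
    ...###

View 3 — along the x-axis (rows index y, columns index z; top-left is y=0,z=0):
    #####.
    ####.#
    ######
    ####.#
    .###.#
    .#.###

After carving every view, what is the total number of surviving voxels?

before carving: 216 voxels (6×6×6)
step 1: project along y, AND mask (29/36) → |grid| = 174
step 2: project along z, AND mask (15/36) → |grid| = 72
step 3: project along x, AND mask (29/36) → |grid| = 60

voxel count = 60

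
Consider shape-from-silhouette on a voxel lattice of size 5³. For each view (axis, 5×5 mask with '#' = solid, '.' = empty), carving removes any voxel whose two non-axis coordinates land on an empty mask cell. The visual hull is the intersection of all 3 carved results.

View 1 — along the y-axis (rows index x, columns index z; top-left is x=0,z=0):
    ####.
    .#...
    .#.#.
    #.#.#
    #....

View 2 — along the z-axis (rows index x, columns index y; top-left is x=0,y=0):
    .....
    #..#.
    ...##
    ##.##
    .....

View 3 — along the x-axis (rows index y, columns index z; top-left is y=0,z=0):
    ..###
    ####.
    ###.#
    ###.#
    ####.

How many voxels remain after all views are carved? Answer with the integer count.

13 voxels

start: 5×5×5 = 125 voxels
carve view 1 (along y, XZ-mask fill 11/25): 55 voxels remain
carve view 2 (along z, XY-mask fill 8/25): 18 voxels remain
carve view 3 (along x, YZ-mask fill 19/25): 13 voxels remain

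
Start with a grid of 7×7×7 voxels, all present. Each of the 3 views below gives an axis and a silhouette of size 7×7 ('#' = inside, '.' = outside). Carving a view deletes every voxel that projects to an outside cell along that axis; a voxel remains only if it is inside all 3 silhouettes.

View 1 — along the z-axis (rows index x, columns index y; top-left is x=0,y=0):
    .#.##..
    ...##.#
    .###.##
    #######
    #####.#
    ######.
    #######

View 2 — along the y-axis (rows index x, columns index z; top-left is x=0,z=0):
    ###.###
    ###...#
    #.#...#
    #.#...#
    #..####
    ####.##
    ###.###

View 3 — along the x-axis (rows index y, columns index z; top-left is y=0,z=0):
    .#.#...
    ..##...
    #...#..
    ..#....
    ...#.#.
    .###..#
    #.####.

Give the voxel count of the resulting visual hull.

before carving: 343 voxels (7×7×7)
V1 z: intersect with XY mask (37 set) -- 259 left
V2 y: intersect with XZ mask (33 set) -- 174 left
V3 x: intersect with YZ mask (18 set) -- 55 left

55 voxels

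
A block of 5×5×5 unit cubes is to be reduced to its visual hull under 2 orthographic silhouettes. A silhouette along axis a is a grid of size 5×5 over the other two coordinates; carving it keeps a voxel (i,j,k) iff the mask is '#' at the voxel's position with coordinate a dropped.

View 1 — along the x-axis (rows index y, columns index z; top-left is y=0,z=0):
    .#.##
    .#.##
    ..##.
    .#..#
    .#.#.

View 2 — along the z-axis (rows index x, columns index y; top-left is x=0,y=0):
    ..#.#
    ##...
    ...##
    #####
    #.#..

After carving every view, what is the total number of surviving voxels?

voxel count = 31

start: 5×5×5 = 125 voxels
[1] x-view keeps 12 columns → grid now 60
[2] z-view keeps 13 columns → grid now 31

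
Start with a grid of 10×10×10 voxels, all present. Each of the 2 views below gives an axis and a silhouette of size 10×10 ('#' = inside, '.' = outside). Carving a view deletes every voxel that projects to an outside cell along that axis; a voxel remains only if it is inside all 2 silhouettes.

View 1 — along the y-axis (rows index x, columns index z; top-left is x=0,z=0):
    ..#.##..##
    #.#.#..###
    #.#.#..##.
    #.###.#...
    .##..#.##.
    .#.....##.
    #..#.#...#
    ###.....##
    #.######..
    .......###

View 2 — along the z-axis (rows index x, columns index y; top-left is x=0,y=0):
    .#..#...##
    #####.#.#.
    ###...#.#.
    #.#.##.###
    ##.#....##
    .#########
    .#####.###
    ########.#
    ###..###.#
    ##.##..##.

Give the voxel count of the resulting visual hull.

318 voxels

before carving: 1000 voxels (10×10×10)
  1. axis=1 (XZ plane), |mask|=48  ⇒  voxels=480
  2. axis=2 (XY plane), |mask|=67  ⇒  voxels=318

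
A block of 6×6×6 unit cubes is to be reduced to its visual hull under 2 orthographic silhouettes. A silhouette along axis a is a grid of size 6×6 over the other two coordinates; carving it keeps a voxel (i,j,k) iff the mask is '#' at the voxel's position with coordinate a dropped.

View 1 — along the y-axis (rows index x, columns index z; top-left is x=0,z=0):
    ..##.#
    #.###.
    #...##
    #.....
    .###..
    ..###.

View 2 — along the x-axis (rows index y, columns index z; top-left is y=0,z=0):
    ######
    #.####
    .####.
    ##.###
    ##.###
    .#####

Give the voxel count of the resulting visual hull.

voxel count = 85

initial block: 6^3 = 216
V1 y: intersect with XZ mask (17 set) -- 102 left
V2 x: intersect with YZ mask (30 set) -- 85 left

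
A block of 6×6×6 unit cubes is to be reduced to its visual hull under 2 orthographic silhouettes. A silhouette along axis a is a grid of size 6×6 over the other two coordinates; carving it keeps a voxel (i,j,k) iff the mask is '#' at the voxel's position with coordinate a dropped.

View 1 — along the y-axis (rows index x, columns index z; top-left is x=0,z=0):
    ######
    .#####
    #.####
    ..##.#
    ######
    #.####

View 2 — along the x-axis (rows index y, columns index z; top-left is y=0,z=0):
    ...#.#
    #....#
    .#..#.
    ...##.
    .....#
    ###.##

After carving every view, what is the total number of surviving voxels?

full grid |V| = 216
step 1: project along y, AND mask (30/36) → |grid| = 180
step 2: project along x, AND mask (14/36) → |grid| = 71

voxel count = 71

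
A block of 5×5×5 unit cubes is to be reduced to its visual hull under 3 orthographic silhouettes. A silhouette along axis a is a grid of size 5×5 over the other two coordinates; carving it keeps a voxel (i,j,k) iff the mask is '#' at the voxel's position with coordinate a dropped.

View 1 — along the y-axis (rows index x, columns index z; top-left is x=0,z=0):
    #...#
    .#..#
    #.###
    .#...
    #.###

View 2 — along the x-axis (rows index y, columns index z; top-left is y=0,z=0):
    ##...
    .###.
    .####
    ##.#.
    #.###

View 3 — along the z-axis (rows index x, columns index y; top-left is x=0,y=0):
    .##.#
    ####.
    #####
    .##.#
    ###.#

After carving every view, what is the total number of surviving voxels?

voxel count = 32

initial block: 5^3 = 125
after view 1 [y-axis, 13 of 25 cells solid] → remaining = 65
after view 2 [x-axis, 16 of 25 cells solid] → remaining = 39
after view 3 [z-axis, 19 of 25 cells solid] → remaining = 32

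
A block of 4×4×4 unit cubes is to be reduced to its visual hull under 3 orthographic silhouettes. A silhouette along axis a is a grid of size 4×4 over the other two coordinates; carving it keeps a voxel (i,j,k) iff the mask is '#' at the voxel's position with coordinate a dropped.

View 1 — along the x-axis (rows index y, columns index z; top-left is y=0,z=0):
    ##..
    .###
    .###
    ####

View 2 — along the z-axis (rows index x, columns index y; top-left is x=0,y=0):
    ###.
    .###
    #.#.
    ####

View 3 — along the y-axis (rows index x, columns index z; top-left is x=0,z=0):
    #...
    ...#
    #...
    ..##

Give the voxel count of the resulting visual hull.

full grid |V| = 64
  1. axis=0 (YZ plane), |mask|=12  ⇒  voxels=48
  2. axis=2 (XY plane), |mask|=12  ⇒  voxels=35
  3. axis=1 (XZ plane), |mask|=5  ⇒  voxels=11

11 voxels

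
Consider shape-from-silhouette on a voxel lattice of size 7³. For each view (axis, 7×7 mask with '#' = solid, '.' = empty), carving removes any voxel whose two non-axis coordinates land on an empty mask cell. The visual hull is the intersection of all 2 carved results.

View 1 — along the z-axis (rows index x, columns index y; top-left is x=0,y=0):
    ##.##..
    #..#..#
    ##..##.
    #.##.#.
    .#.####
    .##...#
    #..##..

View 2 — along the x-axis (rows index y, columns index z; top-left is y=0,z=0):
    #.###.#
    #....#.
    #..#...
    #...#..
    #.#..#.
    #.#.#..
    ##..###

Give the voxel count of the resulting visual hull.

|visual hull| = 83

full grid |V| = 343
carve view 1 (along z, XY-mask fill 26/49): 182 voxels remain
carve view 2 (along x, YZ-mask fill 22/49): 83 voxels remain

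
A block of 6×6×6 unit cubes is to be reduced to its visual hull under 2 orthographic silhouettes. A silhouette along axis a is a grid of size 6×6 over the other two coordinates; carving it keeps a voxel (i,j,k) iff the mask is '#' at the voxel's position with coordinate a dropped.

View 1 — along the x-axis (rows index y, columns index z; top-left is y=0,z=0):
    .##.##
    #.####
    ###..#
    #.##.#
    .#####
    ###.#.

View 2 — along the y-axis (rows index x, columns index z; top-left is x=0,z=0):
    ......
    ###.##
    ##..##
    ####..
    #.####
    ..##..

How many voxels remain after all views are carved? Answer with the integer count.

start: 6×6×6 = 216 voxels
step 1: project along x, AND mask (26/36) → |grid| = 156
step 2: project along y, AND mask (20/36) → |grid| = 88

voxel count = 88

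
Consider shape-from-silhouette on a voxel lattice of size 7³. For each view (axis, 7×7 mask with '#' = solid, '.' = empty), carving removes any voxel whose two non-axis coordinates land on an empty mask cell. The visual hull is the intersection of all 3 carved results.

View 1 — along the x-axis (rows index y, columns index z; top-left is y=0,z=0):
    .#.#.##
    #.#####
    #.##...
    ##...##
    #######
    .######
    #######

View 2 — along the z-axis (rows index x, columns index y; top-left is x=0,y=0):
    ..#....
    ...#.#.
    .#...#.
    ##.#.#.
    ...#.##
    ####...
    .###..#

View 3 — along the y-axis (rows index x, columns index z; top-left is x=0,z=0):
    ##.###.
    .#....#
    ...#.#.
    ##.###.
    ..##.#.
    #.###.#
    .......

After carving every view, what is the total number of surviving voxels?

voxel count = 43

initial block: 7^3 = 343
[1] x-view keeps 37 columns → grid now 259
[2] z-view keeps 20 columns → grid now 99
[3] y-view keeps 22 columns → grid now 43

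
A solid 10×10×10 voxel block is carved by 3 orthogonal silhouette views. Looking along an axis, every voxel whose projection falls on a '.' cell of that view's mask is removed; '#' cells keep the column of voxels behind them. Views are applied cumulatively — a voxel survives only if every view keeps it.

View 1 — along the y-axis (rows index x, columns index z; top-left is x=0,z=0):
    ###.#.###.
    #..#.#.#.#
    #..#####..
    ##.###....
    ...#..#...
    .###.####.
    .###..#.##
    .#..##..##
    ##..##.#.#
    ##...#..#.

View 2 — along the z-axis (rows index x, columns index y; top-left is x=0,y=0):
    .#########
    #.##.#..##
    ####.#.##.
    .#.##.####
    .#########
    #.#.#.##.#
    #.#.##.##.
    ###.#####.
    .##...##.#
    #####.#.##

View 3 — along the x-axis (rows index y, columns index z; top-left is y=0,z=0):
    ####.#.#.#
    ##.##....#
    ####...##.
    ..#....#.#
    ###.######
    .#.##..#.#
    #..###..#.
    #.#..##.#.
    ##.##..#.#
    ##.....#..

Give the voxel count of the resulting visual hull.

remaining voxels: 206

before carving: 1000 voxels (10×10×10)
[1] y-view keeps 53 columns → grid now 530
[2] z-view keeps 71 columns → grid now 368
[3] x-view keeps 54 columns → grid now 206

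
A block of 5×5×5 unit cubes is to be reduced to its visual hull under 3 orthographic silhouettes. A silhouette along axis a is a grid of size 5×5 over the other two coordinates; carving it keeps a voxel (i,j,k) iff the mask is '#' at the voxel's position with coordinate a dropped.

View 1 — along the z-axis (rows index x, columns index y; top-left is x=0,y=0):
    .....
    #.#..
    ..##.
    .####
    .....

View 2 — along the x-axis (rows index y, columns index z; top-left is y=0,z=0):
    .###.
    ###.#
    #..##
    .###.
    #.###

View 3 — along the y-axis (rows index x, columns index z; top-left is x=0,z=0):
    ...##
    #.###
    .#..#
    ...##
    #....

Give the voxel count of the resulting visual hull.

remaining voxels: 13

before carving: 125 voxels (5×5×5)
[1] z-view keeps 8 columns → grid now 40
[2] x-view keeps 17 columns → grid now 26
[3] y-view keeps 11 columns → grid now 13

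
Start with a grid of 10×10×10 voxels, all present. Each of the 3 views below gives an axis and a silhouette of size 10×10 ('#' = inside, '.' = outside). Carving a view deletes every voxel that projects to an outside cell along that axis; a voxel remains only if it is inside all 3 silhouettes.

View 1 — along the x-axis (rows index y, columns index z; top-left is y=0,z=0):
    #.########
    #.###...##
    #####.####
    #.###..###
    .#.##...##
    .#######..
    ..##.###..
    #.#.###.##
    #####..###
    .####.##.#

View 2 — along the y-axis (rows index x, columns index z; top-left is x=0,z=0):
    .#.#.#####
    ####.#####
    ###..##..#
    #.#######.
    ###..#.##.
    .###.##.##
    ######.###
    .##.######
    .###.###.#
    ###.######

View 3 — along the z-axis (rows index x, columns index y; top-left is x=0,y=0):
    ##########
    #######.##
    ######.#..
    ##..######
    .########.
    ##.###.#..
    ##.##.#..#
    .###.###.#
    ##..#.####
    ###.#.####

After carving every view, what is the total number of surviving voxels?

full grid |V| = 1000
V1 x: intersect with YZ mask (70 set) -- 700 left
V2 y: intersect with XZ mask (76 set) -- 516 left
V3 z: intersect with XY mask (76 set) -- 385 left

remaining voxels: 385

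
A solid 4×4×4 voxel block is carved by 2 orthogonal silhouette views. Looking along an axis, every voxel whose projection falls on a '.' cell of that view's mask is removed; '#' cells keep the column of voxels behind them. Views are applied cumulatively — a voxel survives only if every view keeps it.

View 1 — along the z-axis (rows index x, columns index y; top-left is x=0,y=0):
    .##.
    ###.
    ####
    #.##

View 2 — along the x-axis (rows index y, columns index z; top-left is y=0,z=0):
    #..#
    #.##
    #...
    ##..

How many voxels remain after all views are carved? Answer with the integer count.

23 voxels

full grid |V| = 64
V1 z: intersect with XY mask (12 set) -- 48 left
V2 x: intersect with YZ mask (8 set) -- 23 left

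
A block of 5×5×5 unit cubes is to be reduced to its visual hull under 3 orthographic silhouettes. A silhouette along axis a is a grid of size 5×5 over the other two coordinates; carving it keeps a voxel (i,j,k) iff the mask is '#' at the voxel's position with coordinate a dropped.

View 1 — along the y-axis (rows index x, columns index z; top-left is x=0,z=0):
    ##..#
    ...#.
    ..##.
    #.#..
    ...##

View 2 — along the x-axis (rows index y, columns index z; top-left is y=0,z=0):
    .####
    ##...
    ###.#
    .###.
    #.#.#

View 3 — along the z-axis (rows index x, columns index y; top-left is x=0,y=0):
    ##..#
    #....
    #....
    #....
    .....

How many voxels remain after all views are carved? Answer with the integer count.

10 voxels

before carving: 125 voxels (5×5×5)
step 1: project along y, AND mask (10/25) → |grid| = 50
step 2: project along x, AND mask (16/25) → |grid| = 30
step 3: project along z, AND mask (6/25) → |grid| = 10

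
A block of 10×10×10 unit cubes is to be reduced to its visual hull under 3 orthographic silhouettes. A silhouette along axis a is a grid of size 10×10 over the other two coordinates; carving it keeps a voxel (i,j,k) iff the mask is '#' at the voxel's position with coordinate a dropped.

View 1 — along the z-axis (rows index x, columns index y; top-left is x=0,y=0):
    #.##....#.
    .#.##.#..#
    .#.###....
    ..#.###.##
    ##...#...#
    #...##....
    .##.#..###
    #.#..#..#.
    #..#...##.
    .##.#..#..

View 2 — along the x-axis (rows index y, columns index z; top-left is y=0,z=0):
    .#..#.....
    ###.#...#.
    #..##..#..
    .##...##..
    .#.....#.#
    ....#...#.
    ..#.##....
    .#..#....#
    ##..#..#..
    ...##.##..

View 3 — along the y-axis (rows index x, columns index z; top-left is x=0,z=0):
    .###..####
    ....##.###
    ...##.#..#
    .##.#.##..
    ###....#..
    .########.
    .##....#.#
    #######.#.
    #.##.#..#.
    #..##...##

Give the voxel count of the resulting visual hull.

before carving: 1000 voxels (10×10×10)
[1] z-view keeps 44 columns → grid now 440
[2] x-view keeps 34 columns → grid now 150
[3] y-view keeps 55 columns → grid now 78

|visual hull| = 78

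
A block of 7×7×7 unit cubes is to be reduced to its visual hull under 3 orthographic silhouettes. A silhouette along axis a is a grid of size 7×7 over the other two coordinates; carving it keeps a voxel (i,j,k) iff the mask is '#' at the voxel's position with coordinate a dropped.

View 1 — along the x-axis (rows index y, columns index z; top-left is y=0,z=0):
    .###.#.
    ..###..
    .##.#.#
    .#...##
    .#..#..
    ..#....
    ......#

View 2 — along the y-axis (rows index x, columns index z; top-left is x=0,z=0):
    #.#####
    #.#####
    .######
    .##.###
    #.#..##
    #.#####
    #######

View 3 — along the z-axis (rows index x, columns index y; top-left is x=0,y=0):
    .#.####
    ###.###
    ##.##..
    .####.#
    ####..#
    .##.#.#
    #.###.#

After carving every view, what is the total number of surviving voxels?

74 voxels

full grid |V| = 343
  1. axis=0 (YZ plane), |mask|=18  ⇒  voxels=126
  2. axis=1 (XZ plane), |mask|=40  ⇒  voxels=103
  3. axis=2 (XY plane), |mask|=34  ⇒  voxels=74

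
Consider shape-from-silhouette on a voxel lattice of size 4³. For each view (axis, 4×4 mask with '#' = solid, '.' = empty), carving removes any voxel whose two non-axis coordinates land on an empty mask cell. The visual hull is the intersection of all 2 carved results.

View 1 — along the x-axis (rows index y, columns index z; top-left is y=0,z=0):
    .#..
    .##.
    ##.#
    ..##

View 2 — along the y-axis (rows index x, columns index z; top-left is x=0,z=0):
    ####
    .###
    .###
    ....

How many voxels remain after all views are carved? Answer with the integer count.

voxel count = 22

full grid |V| = 64
  1. axis=0 (YZ plane), |mask|=8  ⇒  voxels=32
  2. axis=1 (XZ plane), |mask|=10  ⇒  voxels=22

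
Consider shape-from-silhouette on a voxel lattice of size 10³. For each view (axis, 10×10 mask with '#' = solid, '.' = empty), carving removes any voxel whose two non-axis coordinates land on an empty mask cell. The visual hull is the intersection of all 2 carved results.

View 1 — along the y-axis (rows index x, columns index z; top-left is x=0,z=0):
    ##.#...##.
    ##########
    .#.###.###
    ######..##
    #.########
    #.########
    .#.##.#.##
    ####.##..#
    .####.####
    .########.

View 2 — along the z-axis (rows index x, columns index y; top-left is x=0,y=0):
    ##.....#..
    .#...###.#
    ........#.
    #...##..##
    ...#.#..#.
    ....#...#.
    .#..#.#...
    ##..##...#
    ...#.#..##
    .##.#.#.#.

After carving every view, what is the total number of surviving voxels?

|visual hull| = 282

before carving: 1000 voxels (10×10×10)
after view 1 [y-axis, 77 of 100 cells solid] → remaining = 770
after view 2 [z-axis, 36 of 100 cells solid] → remaining = 282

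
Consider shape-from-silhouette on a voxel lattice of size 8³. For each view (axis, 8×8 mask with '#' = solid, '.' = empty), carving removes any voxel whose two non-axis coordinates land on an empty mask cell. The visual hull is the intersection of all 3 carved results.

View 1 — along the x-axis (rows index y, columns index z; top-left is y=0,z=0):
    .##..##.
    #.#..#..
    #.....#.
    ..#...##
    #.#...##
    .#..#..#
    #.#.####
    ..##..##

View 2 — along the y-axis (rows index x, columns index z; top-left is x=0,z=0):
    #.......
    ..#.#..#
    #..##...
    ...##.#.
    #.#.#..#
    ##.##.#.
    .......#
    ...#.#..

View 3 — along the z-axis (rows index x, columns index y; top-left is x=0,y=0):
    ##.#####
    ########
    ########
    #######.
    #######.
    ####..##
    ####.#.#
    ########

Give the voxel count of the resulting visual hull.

start: 8×8×8 = 512 voxels
step 1: project along x, AND mask (29/64) → |grid| = 232
step 2: project along y, AND mask (22/64) → |grid| = 74
step 3: project along z, AND mask (57/64) → |grid| = 63

|visual hull| = 63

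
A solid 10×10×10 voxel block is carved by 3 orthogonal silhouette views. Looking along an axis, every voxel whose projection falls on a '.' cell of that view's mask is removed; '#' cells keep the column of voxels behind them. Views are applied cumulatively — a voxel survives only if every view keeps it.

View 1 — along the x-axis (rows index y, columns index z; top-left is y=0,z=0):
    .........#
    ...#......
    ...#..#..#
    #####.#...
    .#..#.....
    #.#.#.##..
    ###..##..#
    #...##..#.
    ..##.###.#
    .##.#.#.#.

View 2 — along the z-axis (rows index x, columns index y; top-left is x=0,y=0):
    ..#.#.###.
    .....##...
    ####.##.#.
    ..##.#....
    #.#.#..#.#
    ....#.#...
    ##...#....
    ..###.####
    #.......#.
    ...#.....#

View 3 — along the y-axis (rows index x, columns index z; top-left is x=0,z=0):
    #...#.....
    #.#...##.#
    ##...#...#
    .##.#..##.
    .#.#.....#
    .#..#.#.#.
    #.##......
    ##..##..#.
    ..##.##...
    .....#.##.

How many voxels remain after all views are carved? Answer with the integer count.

voxel count = 62

initial block: 10^3 = 1000
step 1: project along x, AND mask (39/100) → |grid| = 390
step 2: project along z, AND mask (38/100) → |grid| = 154
step 3: project along y, AND mask (38/100) → |grid| = 62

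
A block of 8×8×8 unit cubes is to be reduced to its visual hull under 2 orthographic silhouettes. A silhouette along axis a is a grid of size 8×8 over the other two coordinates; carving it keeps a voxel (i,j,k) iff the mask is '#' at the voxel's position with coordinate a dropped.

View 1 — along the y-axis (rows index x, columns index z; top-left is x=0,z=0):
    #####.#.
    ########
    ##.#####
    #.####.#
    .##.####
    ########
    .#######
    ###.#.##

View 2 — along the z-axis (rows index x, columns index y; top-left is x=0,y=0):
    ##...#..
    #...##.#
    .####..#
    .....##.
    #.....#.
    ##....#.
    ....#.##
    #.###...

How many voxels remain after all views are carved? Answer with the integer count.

start: 8×8×8 = 512 voxels
[1] y-view keeps 54 columns → grid now 432
[2] z-view keeps 26 columns → grid now 178

remaining voxels: 178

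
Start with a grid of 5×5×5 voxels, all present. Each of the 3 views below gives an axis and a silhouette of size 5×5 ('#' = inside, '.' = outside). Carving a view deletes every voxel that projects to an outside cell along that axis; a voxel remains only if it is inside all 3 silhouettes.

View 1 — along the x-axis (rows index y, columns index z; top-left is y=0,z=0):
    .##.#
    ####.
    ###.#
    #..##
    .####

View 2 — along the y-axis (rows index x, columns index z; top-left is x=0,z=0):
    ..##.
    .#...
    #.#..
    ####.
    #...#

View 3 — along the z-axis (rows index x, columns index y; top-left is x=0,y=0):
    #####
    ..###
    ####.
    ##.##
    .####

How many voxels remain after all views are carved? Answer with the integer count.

before carving: 125 voxels (5×5×5)
  1. axis=0 (YZ plane), |mask|=18  ⇒  voxels=90
  2. axis=1 (XZ plane), |mask|=11  ⇒  voxels=39
  3. axis=2 (XY plane), |mask|=20  ⇒  voxels=32

|visual hull| = 32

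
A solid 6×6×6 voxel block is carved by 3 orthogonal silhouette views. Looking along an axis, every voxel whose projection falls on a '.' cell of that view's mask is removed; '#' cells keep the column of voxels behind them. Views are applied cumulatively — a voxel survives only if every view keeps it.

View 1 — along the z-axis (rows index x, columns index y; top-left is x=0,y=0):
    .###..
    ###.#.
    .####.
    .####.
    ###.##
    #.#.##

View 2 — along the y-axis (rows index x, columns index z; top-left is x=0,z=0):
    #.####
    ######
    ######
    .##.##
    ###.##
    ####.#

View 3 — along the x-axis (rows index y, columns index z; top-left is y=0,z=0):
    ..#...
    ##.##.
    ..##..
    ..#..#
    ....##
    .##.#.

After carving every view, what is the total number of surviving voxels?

initial block: 6^3 = 216
after view 1 [z-axis, 24 of 36 cells solid] → remaining = 144
after view 2 [y-axis, 31 of 36 cells solid] → remaining = 124
after view 3 [x-axis, 14 of 36 cells solid] → remaining = 49

|visual hull| = 49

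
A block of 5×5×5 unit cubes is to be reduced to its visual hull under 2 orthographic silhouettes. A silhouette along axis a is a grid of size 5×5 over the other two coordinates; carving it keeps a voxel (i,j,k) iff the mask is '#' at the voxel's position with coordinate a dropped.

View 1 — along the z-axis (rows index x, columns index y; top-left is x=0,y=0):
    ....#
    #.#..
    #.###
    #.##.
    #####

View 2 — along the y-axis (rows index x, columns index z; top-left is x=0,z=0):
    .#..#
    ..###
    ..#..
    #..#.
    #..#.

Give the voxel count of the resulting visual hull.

|visual hull| = 28

start: 5×5×5 = 125 voxels
  1. axis=2 (XY plane), |mask|=15  ⇒  voxels=75
  2. axis=1 (XZ plane), |mask|=10  ⇒  voxels=28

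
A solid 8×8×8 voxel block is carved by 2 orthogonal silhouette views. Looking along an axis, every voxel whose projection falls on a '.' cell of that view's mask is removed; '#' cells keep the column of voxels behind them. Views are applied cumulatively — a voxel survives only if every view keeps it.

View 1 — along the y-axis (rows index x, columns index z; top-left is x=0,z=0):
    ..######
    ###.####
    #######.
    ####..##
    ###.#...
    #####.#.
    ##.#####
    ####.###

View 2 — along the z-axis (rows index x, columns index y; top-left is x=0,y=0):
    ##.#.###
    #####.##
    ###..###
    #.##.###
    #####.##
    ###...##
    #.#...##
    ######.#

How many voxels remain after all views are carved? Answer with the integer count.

remaining voxels: 298

full grid |V| = 512
step 1: project along y, AND mask (50/64) → |grid| = 400
step 2: project along z, AND mask (48/64) → |grid| = 298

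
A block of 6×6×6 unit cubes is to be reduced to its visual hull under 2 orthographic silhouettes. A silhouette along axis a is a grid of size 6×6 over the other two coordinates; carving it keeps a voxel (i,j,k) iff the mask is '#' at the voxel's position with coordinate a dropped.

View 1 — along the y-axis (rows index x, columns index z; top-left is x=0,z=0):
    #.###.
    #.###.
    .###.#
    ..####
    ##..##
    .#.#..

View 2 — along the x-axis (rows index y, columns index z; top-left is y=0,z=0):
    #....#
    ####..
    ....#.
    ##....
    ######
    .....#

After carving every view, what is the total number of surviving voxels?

initial block: 6^3 = 216
carve view 1 (along y, XZ-mask fill 22/36): 132 voxels remain
carve view 2 (along x, YZ-mask fill 16/36): 56 voxels remain

|visual hull| = 56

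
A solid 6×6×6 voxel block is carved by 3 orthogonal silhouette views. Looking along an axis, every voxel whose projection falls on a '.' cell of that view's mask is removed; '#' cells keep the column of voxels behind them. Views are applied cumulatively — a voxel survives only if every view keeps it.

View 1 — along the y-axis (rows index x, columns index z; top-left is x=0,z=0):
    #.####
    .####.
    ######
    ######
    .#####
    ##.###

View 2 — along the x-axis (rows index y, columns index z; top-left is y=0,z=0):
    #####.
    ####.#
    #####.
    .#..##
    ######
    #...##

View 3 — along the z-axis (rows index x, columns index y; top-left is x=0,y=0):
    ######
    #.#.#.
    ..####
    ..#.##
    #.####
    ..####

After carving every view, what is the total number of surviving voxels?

start: 6×6×6 = 216 voxels
  1. axis=1 (XZ plane), |mask|=31  ⇒  voxels=186
  2. axis=0 (YZ plane), |mask|=27  ⇒  voxels=139
  3. axis=2 (XY plane), |mask|=25  ⇒  voxels=98

voxel count = 98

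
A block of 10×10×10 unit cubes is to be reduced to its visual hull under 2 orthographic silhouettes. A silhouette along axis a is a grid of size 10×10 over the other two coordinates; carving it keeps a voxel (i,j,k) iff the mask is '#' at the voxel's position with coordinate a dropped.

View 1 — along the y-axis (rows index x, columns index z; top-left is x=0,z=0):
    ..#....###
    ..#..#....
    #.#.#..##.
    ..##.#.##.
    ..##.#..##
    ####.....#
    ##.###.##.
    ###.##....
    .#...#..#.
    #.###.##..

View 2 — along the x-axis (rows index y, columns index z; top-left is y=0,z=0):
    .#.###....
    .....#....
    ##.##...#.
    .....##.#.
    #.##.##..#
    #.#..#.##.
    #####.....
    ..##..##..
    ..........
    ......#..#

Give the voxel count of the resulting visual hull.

|visual hull| = 169

start: 10×10×10 = 1000 voxels
V1 y: intersect with XZ mask (47 set) -- 470 left
V2 x: intersect with YZ mask (35 set) -- 169 left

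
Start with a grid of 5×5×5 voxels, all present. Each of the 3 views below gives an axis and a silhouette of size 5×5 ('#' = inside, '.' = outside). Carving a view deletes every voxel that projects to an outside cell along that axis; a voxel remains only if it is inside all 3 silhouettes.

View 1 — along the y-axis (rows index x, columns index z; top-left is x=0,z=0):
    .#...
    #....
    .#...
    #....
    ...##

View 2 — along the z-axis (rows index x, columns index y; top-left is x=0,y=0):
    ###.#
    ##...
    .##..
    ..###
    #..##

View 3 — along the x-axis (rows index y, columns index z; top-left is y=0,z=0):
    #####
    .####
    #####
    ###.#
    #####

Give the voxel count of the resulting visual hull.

remaining voxels: 15

start: 5×5×5 = 125 voxels
[1] y-view keeps 6 columns → grid now 30
[2] z-view keeps 14 columns → grid now 17
[3] x-view keeps 23 columns → grid now 15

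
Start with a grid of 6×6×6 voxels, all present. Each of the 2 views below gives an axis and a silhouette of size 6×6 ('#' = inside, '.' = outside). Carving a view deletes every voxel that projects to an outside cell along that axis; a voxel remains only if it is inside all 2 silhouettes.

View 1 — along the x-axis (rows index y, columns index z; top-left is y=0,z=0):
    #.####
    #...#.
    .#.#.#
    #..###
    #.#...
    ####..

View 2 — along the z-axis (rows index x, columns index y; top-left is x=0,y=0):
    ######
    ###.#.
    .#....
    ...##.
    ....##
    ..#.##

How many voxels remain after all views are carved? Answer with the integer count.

|visual hull| = 55

full grid |V| = 216
after view 1 [x-axis, 20 of 36 cells solid] → remaining = 120
after view 2 [z-axis, 18 of 36 cells solid] → remaining = 55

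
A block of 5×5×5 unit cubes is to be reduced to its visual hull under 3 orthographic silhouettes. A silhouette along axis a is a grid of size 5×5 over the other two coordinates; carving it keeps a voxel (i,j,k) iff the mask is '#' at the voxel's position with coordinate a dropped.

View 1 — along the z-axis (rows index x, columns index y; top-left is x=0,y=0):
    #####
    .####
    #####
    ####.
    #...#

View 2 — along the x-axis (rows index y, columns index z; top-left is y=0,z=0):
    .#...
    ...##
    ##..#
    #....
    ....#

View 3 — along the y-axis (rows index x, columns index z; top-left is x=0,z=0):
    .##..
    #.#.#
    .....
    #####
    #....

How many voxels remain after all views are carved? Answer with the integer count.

initial block: 5^3 = 125
  1. axis=2 (XY plane), |mask|=20  ⇒  voxels=100
  2. axis=0 (YZ plane), |mask|=8  ⇒  voxels=32
  3. axis=1 (XZ plane), |mask|=11  ⇒  voxels=14

14 voxels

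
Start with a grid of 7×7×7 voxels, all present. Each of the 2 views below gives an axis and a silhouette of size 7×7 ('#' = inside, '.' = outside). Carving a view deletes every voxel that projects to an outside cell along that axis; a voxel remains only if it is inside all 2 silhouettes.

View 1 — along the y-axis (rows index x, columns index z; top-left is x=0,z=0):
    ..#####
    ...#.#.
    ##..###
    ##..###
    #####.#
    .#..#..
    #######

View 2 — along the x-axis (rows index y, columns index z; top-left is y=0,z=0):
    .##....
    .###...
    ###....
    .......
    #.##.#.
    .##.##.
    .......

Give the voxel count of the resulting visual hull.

before carving: 343 voxels (7×7×7)
[1] y-view keeps 32 columns → grid now 224
[2] x-view keeps 16 columns → grid now 67

|visual hull| = 67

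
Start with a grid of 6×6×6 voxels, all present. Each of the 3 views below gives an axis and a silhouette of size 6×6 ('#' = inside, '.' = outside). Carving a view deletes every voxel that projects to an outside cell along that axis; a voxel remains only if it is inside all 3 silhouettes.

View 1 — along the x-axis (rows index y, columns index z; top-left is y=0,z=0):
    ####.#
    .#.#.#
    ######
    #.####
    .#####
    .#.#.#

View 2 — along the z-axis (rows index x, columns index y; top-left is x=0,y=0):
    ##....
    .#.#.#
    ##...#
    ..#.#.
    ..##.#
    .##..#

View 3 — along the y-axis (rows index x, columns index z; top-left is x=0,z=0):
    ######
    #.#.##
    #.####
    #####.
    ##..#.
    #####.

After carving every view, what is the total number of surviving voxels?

voxel count = 46

before carving: 216 voxels (6×6×6)
V1 x: intersect with YZ mask (27 set) -- 162 left
V2 z: intersect with XY mask (16 set) -- 67 left
V3 y: intersect with XZ mask (28 set) -- 46 left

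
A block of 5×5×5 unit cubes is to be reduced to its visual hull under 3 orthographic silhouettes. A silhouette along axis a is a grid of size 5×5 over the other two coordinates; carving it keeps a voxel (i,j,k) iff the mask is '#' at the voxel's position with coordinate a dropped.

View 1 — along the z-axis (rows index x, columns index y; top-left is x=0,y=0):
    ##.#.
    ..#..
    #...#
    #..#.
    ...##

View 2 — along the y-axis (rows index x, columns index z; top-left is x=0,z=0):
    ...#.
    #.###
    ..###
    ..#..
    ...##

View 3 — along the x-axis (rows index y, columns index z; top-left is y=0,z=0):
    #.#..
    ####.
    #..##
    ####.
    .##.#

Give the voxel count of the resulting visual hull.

voxel count = 12

full grid |V| = 125
[1] z-view keeps 10 columns → grid now 50
[2] y-view keeps 11 columns → grid now 19
[3] x-view keeps 16 columns → grid now 12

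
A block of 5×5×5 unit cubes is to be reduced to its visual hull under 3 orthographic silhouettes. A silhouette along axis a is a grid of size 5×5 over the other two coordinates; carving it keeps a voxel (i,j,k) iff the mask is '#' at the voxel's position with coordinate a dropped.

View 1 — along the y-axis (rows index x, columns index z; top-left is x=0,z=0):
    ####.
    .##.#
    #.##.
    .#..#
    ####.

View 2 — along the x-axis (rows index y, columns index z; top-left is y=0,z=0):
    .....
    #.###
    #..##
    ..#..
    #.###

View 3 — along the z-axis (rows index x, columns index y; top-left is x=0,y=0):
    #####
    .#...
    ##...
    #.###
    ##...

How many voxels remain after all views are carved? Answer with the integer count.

initial block: 5^3 = 125
V1 y: intersect with XZ mask (16 set) -- 80 left
V2 x: intersect with YZ mask (12 set) -- 36 left
V3 z: intersect with XY mask (14 set) -- 19 left

voxel count = 19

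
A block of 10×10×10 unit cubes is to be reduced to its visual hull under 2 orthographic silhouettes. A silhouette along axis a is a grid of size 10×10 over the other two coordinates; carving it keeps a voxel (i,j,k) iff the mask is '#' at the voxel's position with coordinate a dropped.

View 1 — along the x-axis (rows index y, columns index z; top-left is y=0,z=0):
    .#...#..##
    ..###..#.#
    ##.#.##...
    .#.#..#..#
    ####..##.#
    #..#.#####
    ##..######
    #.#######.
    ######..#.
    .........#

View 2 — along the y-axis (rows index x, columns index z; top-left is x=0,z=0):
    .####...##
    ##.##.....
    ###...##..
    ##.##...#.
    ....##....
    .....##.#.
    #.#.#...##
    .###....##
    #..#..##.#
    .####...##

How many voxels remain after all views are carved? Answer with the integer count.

remaining voxels: 257

before carving: 1000 voxels (10×10×10)
after view 1 [x-axis, 56 of 100 cells solid] → remaining = 560
after view 2 [y-axis, 46 of 100 cells solid] → remaining = 257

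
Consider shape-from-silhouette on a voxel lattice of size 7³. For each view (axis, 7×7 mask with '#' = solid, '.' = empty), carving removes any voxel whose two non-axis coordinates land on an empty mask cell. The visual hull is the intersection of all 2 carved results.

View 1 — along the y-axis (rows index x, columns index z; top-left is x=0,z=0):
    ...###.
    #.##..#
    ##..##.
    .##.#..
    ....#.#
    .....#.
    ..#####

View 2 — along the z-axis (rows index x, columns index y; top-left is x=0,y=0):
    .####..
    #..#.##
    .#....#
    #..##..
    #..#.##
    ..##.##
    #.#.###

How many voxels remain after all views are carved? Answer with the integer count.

before carving: 343 voxels (7×7×7)
V1 y: intersect with XZ mask (22 set) -- 154 left
V2 z: intersect with XY mask (26 set) -- 82 left

82 voxels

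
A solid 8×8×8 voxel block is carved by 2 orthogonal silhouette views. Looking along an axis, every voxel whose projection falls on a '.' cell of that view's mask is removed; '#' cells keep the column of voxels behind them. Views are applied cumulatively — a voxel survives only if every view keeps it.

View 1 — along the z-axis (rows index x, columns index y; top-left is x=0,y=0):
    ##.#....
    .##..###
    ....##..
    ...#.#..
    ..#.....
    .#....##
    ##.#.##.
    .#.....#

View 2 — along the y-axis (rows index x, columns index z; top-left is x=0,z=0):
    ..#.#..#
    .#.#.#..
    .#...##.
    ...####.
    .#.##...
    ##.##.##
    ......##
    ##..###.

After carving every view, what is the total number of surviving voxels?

initial block: 8^3 = 512
after view 1 [z-axis, 23 of 64 cells solid] → remaining = 184
after view 2 [y-axis, 29 of 64 cells solid] → remaining = 79

remaining voxels: 79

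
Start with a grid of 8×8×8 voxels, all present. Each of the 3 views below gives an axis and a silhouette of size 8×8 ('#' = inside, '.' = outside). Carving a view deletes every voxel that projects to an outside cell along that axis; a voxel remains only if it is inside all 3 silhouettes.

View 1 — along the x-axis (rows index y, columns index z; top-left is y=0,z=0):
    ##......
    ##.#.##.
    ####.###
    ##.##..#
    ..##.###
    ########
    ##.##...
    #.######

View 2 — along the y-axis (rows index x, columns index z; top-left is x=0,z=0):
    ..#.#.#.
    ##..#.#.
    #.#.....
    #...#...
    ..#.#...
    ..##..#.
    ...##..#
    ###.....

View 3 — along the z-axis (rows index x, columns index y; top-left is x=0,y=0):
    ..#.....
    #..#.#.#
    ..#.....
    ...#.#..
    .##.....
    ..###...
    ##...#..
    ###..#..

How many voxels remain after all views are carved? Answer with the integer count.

full grid |V| = 512
  1. axis=0 (YZ plane), |mask|=43  ⇒  voxels=344
  2. axis=1 (XZ plane), |mask|=22  ⇒  voxels=114
  3. axis=2 (XY plane), |mask|=20  ⇒  voxels=42

voxel count = 42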